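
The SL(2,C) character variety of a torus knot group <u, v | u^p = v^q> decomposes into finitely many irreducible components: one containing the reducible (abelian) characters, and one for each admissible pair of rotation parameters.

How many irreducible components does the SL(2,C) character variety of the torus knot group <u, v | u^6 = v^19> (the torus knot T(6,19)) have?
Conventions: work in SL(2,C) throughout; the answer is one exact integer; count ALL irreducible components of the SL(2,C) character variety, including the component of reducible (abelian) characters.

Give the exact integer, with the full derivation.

46

For T(6,19): irreducibility forces the central element u^6 = v^19 to one of +I, -I.
So on each irreducible component the traces are pinned: tr(u) = 2*cos(pi*alpha/6) with 1 <= alpha <= 5, tr(v) = 2*cos(pi*beta/19) with 1 <= beta <= 18.
The two central values (-1)^alpha I and (-1)^beta I must be the same matrix, so alpha and beta share a parity.
Counting: 3 odd alphas x 9 odd betas + 2 even alphas x 9 even betas = 27 + 18 = 45.
components with irreducible characters: 45; plus the single component of reducible (abelian) characters: total 46.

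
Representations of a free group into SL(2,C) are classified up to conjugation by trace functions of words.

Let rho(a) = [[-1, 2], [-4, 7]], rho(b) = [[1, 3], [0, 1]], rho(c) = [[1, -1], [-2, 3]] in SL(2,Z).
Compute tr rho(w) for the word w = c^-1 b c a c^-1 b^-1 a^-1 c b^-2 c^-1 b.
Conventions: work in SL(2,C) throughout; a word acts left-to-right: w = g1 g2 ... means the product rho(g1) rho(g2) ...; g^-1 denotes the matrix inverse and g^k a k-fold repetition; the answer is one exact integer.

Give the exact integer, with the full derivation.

-4994

rho(c^-1) = [[3, 1], [2, 1]]
... * rho(b) = [[1, 3], [0, 1]]  ->  [[3, 10], [2, 7]]
... * rho(c) = [[1, -1], [-2, 3]]  ->  [[-17, 27], [-12, 19]]
... * rho(a) = [[-1, 2], [-4, 7]]  ->  [[-91, 155], [-64, 109]]
... * rho(c^-1) = [[3, 1], [2, 1]]  ->  [[37, 64], [26, 45]]
... * rho(b^-1) = [[1, -3], [0, 1]]  ->  [[37, -47], [26, -33]]
... * rho(a^-1) = [[7, -2], [4, -1]]  ->  [[71, -27], [50, -19]]
... * rho(c) = [[1, -1], [-2, 3]]  ->  [[125, -152], [88, -107]]
... * rho(b^-1) = [[1, -3], [0, 1]]  ->  [[125, -527], [88, -371]]
... * rho(b^-1) = [[1, -3], [0, 1]]  ->  [[125, -902], [88, -635]]
... * rho(c^-1) = [[3, 1], [2, 1]]  ->  [[-1429, -777], [-1006, -547]]
... * rho(b) = [[1, 3], [0, 1]]  ->  [[-1429, -5064], [-1006, -3565]]
tr = -1429 + -3565 = -4994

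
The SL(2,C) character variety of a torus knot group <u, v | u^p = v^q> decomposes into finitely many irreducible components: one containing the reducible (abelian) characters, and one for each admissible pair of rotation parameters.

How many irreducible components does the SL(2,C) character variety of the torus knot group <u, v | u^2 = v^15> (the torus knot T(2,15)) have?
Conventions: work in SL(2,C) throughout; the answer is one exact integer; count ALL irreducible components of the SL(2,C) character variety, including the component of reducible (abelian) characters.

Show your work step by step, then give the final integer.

8

In the torus knot group T(2,15), u^2 = v^15 is central, so an irreducible representation sends it to +I or -I (Schur).
This locks tr(u) to 2*cos(pi*alpha/2), alpha in 1..1, and tr(v) to 2*cos(pi*beta/15), beta in 1..14, on each component of irreducible characters.
Consistency of u^2 = (-1)^alpha I with v^15 = (-1)^beta I forces alpha = beta (mod 2).
Counting: 1 odd alphas x 7 odd betas + 0 even alphas x 7 even betas = 7 + 0 = 7.
components with irreducible characters: 7; plus the single component of reducible (abelian) characters: total 8.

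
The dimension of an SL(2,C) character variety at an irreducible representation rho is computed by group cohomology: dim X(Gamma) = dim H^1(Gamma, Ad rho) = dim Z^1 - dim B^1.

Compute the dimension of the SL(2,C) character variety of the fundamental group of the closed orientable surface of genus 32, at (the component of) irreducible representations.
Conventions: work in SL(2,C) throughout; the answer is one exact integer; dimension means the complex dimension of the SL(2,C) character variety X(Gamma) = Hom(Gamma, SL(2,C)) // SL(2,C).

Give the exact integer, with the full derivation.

Gamma = pi_1(Sigma_32) = < a_1, b_1, ..., a_32, b_32 | prod [a_i, b_i] > has 2g = 64 generators and 1 relator.
Before the relator condition, cocycle space has dim 3*64 = 192.
d_2 is surjective at irreducible rho (its cokernel H^2 is dual to H^0 = 0), so dim Z^1 = 192 - 3 = 189.
dim B^1 = 3 (coboundaries, injective at irreducible rho).
Hence dim X = 189 - 3 = 186.

186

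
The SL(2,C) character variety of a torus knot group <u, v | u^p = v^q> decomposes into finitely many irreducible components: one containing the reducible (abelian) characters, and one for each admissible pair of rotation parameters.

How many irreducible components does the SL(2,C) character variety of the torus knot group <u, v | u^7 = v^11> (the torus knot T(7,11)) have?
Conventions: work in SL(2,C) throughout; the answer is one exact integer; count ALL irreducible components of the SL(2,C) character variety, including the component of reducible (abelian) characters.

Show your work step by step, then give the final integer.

31

For T(7,11): irreducibility forces the central element u^7 = v^11 to one of +I, -I.
So on each irreducible component the traces are pinned: tr(u) = 2*cos(pi*alpha/7) with 1 <= alpha <= 6, tr(v) = 2*cos(pi*beta/11) with 1 <= beta <= 10.
Consistency of u^7 = (-1)^alpha I with v^11 = (-1)^beta I forces alpha = beta (mod 2).
Enumerate parity-matched pairs: 3*5 odd-odd plus 3*5 even-even gives 30.
components with irreducible characters: 30; plus the single component of reducible (abelian) characters: total 31.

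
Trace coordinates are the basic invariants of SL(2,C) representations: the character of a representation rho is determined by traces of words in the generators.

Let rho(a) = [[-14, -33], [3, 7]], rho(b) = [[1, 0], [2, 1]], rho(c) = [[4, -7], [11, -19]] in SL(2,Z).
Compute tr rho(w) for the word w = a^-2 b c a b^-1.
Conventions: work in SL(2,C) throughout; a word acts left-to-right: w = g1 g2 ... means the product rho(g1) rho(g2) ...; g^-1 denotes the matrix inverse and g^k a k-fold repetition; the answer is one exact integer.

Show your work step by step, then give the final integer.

rho(a^-1) = [[7, 33], [-3, -14]]
... * rho(a^-1) = [[7, 33], [-3, -14]]  ->  [[-50, -231], [21, 97]]
... * rho(b) = [[1, 0], [2, 1]]  ->  [[-512, -231], [215, 97]]
... * rho(c) = [[4, -7], [11, -19]]  ->  [[-4589, 7973], [1927, -3348]]
... * rho(a) = [[-14, -33], [3, 7]]  ->  [[88165, 207248], [-37022, -87027]]
... * rho(b^-1) = [[1, 0], [-2, 1]]  ->  [[-326331, 207248], [137032, -87027]]
tr = -326331 + -87027 = -413358

-413358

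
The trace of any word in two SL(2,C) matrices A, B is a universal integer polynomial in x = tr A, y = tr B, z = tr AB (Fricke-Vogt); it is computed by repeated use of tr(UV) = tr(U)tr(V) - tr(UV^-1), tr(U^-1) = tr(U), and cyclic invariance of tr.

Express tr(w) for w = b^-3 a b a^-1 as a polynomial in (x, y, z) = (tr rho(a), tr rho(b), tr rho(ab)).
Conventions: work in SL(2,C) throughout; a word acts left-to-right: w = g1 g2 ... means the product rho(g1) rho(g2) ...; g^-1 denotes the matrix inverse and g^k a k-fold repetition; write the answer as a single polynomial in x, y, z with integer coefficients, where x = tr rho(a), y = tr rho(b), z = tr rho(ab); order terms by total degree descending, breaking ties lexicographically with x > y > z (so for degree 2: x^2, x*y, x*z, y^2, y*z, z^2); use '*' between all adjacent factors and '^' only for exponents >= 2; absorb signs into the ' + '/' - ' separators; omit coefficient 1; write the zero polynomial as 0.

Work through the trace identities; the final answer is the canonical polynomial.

-x*y^3*z + x^2*y^2 + y^4 + y^2*z^2 + x*y*z - x^2 - 4*y^2 - z^2 + 2

trace(b^-1 a) = trace(a)*trace(b) - trace(a b) = x*y - z
apply: trace(a b a) = trace(a)*trace(b a) - trace(b) = x*z - y
trace(a b a b) = trace(b a)*trace(b a) - trace(1)   [split at repeated b] = z^2 - 2
trace(b^-1 a b a) = trace(a b a)*trace(b) - trace(a b a b) = x*y*z - y^2 - z^2 + 2
trace(b^-2 a b a) = trace(b^-1 a b a)*trace(b) - trace(b^-1 a b a b) = x*y^2*z - y^3 - y*z^2 - x*z + 3*y
use: trace(b^-1 a b a^-1 b^-1) = trace(b^-2 a b)*trace(a) - trace(b^-2 a b a) = -x*y^2*z + x^2*y + y^3 + y*z^2 - 3*y
trace(b a b) = trace(b)*trace(a b) - trace(a) = y*z - x
use: trace(a b a^-1 b) = trace(b a b)*trace(a) - trace(b a b a) = x*y*z - x^2 - z^2 + 2
trace(b^-1 a b a^-1) = trace(a b a^-1)*trace(b) - trace(a b a^-1 b) = -x*y*z + x^2 + y^2 + z^2 - 2
trace(b^-3 a b a^-1) = trace(b^-1 a b a^-1 b^-1)*trace(b) - trace(b^-1 a b a^-1) = -x*y^3*z + x^2*y^2 + y^4 + y^2*z^2 + x*y*z - x^2 - 4*y^2 - z^2 + 2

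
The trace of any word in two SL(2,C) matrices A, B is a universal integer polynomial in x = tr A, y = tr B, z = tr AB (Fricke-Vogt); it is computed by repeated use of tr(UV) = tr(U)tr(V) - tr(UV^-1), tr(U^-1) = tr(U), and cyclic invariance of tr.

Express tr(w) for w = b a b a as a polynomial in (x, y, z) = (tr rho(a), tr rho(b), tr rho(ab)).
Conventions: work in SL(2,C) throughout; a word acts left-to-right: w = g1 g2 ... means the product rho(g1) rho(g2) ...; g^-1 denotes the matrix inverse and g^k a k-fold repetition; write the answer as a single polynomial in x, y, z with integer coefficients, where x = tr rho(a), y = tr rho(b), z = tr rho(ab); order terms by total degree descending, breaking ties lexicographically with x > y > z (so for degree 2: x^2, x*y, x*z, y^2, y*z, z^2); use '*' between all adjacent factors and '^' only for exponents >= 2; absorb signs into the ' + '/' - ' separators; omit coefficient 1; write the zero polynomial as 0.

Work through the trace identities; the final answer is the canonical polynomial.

z^2 - 2

tr(b a b a) = tr(a b) tr(a b) - tr(1) = z^2 - 2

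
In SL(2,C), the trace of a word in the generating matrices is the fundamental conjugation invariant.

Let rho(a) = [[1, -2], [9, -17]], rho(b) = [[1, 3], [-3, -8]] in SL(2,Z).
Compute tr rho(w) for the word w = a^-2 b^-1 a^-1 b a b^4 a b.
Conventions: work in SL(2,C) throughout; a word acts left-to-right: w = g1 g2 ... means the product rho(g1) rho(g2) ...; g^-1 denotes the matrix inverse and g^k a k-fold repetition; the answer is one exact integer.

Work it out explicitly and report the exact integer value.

rho(a^-1) = [[-17, 2], [-9, 1]]
... * rho(a^-1) = [[-17, 2], [-9, 1]]  ->  [[271, -32], [144, -17]]
... * rho(b^-1) = [[-8, -3], [3, 1]]  ->  [[-2264, -845], [-1203, -449]]
... * rho(a^-1) = [[-17, 2], [-9, 1]]  ->  [[46093, -5373], [24492, -2855]]
... * rho(b) = [[1, 3], [-3, -8]]  ->  [[62212, 181263], [33057, 96316]]
... * rho(a) = [[1, -2], [9, -17]]  ->  [[1693579, -3205895], [899901, -1703486]]
... * rho(b) = [[1, 3], [-3, -8]]  ->  [[11311264, 30727897], [6010359, 16327591]]
... * rho(b) = [[1, 3], [-3, -8]]  ->  [[-80872427, -211889384], [-42972414, -112589651]]
... * rho(b) = [[1, 3], [-3, -8]]  ->  [[554795725, 1452497791], [294796539, 771799966]]
... * rho(b) = [[1, 3], [-3, -8]]  ->  [[-3802697648, -9955595153], [-2020603359, -5290010111]]
... * rho(a) = [[1, -2], [9, -17]]  ->  [[-93403054025, 176850512897], [-49630694358, 93971378605]]
... * rho(b) = [[1, 3], [-3, -8]]  ->  [[-623954592716, -1695013265251], [-331544830173, -900663111914]]
tr = -623954592716 + -900663111914 = -1524617704630

-1524617704630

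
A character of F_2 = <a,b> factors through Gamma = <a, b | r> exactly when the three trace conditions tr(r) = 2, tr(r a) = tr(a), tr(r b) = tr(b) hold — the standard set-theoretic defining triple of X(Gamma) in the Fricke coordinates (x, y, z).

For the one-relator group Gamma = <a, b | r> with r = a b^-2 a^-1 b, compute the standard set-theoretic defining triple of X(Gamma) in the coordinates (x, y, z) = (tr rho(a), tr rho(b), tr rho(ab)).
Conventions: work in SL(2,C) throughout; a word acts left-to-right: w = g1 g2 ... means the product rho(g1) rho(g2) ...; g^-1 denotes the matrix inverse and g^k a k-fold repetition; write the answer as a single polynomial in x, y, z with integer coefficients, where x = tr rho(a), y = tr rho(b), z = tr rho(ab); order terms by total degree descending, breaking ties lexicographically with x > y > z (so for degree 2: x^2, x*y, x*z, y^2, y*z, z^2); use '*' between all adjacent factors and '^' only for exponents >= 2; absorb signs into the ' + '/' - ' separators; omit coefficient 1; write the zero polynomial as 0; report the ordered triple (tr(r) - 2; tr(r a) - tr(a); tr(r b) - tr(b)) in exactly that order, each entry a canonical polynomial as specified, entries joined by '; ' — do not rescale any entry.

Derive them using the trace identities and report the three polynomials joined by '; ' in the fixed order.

-x*y^2*z + x^2*y + y^3 + y*z^2 - 3*y - 2; -x^2*y^2*z + x^3*y + x*y^3 + x*y*z^2 - 3*x*y - x - z; -x*y^3*z + x^2*y^2 + y^4 + y^2*z^2 - 4*y^2 - y + 2

trace(a b^-1) = trace(a)*trace(b) - trace(a b)   [inverse elimination on b] = x*y - z
reduce: trace(a b a) = trace(a)*trace(b a) - trace(b)   [square of a] = x*z - y
trace(a b a b) = trace(b a)*trace(b a) - trace(1)   [split at a repeated b] = z^2 - 2
trace(a b a b^-1) = trace(a b a)*trace(b) - trace(a b a b)   [inverse elimination on b] = x*y*z - y^2 - z^2 + 2
trace(b a b^-2 a) = trace(a b a b^-1)*trace(b) - trace(a b a)   [inverse elimination on b] = x*y^2*z - y^3 - y*z^2 - x*z + 3*y
trace(a b^-2 a^-1 b) = trace(b a b^-2)*trace(a) - trace(b a b^-2 a)   [inverse elimination on a] = -x*y^2*z + x^2*y + y^3 + y*z^2 - 3*y
so trace(a^2) = trace(a)*trace(a) - trace(1) = x^2 - 2
trace(a^2 b^-1) = trace(a^2)*trace(b) - trace(a^2 b) = x^2*y - x*z - y
reduce: trace(a b a^2) = trace(a)*trace(b a^2) - trace(b a) = x^2*z - x*y - z
so trace(b a b) = trace(b)*trace(a b) - trace(a) = y*z - x
trace(a b a^2 b) = trace(a)*trace(b a b a) - trace(b a b) = x*z^2 - y*z - x
so trace(b^-1 a b a^2) = trace(a b a^2)*trace(b) - trace(a b a^2 b) = x^2*y*z - x*y^2 - x*z^2 + x
reduce: trace(b a^2 b^-2 a) = trace(b^-1 a b a^2)*trace(b) - trace(b^-1 a b a^2 b) = x^2*y^2*z - x*y^3 - x*y*z^2 - x^2*z + 2*x*y + z
reduce: trace(a b^-2 a^-1 b a) = trace(b a^2 b^-2)*trace(a) - trace(b a^2 b^-2 a) = -x^2*y^2*z + x^3*y + x*y^3 + x*y*z^2 - 3*x*y - z
reduce: trace(b^2) = trace(b)*trace(b) - trace(1)   [square of b] = y^2 - 2
reduce: trace(b^2 a b) = trace(b)*trace(b a b) - trace(b a)   [square of b] = y^2*z - x*y - z
reduce: trace(b^2 a b a) = trace(b)*trace(a b a b) - trace(a b a)   [square of b] = y*z^2 - x*z - y
trace(a^-1 b^2 a b) = trace(b^2 a b)*trace(a) - trace(b^2 a b a)   [inverse elimination on a] = x*y^2*z - x^2*y - y*z^2 + y
trace(b^-1 a^-1 b^2 a) = trace(a^-1 b^2 a)*trace(b) - trace(a^-1 b^2 a b)   [inverse elimination on b] = -x*y^2*z + x^2*y + y^3 + y*z^2 - 3*y
trace(a b^-2 a^-1 b^2) = trace(b^-1 a^-1 b^2 a)*trace(b) - trace(b^-1 a^-1 b^2 a b)   [inverse elimination on b] = -x*y^3*z + x^2*y^2 + y^4 + y^2*z^2 - 4*y^2 + 2
assemble the triple (trace(r) - 2; trace(r a) - x; trace(r b) - y)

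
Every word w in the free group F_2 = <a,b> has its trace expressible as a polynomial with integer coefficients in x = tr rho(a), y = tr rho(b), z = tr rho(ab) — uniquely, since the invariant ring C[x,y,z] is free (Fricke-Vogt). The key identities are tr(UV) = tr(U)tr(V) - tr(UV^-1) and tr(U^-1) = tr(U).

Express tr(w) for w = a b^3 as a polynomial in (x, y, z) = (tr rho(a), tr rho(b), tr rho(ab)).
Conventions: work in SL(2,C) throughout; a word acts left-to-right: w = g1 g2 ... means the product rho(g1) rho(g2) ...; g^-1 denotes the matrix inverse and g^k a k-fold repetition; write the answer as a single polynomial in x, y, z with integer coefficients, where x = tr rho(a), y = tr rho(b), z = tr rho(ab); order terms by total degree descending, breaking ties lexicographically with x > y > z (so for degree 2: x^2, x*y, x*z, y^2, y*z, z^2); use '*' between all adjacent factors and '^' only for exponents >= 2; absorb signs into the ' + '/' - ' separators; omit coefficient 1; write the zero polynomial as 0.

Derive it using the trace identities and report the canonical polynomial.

apply: trace(a b^2) = trace(b)*trace(a b) - trace(a)  (reduce the b square) = y*z - x
trace(a b^3) = trace(b)*trace(a b^2) - trace(a b)  (reduce the b square) = y^2*z - x*y - z

y^2*z - x*y - z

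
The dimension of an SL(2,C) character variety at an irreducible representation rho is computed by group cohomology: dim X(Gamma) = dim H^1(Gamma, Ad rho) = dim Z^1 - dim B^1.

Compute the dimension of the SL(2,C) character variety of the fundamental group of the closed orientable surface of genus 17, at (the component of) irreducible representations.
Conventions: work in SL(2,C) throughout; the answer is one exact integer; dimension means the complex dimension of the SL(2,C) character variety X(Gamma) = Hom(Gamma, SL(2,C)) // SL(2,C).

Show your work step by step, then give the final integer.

96

pi_1 of the closed genus-17 surface has 34 generators bound by the single product-of-commutators relator.
Before the relator condition, cocycle space has dim 3*34 = 102.
At an irreducible rho, H^2 = coker(d_2) vanishes (Poincare duality: H^2 is dual to H^0 = invariants = 0), so d_2 is surjective onto sl_2 and dim Z^1 = 102 - 3 = 99.
dim B^1 = 3 (coboundaries, injective at irreducible rho).
dim X = dim H^1 = 99 - 3 = 96.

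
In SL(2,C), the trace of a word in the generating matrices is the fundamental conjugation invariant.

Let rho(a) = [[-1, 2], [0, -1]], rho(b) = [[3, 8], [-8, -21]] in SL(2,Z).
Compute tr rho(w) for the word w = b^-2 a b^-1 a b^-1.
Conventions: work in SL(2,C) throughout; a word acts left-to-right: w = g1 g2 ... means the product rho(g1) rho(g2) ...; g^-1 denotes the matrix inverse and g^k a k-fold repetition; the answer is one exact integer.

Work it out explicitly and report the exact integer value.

rho(b^-1) = [[-21, -8], [8, 3]]
... * rho(b^-1) = [[-21, -8], [8, 3]]  ->  [[377, 144], [-144, -55]]
... * rho(a) = [[-1, 2], [0, -1]]  ->  [[-377, 610], [144, -233]]
... * rho(b^-1) = [[-21, -8], [8, 3]]  ->  [[12797, 4846], [-4888, -1851]]
... * rho(a) = [[-1, 2], [0, -1]]  ->  [[-12797, 20748], [4888, -7925]]
... * rho(b^-1) = [[-21, -8], [8, 3]]  ->  [[434721, 164620], [-166048, -62879]]
tr = 434721 + -62879 = 371842

371842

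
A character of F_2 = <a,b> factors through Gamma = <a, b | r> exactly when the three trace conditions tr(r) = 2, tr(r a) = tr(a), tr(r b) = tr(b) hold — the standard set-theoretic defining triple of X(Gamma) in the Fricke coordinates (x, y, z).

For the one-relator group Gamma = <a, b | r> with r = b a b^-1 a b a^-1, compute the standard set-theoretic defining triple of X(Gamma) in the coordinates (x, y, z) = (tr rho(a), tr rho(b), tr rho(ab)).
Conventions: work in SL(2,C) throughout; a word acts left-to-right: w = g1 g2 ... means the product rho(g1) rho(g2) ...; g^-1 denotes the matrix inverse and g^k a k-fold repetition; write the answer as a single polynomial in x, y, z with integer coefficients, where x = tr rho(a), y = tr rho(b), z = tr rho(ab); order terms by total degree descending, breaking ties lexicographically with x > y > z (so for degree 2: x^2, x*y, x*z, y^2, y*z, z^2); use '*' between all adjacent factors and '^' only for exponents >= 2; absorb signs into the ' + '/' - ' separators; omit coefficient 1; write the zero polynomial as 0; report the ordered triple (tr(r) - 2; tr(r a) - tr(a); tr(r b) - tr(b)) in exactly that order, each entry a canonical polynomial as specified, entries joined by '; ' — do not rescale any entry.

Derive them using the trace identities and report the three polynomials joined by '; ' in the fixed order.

x^2*y^2*z - x^3*y - x*y^3 - 2*x*y*z^2 + x^2*z + y^2*z + z^3 + 4*x*y - 3*z - 2; x*y^2*z - x^2*y - y^3 - y*z^2 + x*z - x + 3*y; x^2*y^3*z - x^3*y^2 - x*y^4 - 2*x*y^2*z^2 + x^2*y*z + y^3*z + y*z^3 + 4*x*y^2 - 3*y*z - x - y

tr(a^2 b) = tr(a) tr(b a) - tr(b)  (reduce the a square) = x*z - y
tr(a^2) = tr(a) tr(a) - tr(1)  (reduce the a square) = x^2 - 2
tr(b a^2 b) = tr(b) tr(a^2 b) - tr(a^2)  (reduce the b square) = x*y*z - x^2 - y^2 + 2
tr(b a b a) = tr(b a) tr(b a) - tr(1)  (split on b) = z^2 - 2
tr(b a b) = tr(b) tr(a b) - tr(a)  (reduce the b square) = y*z - x
so tr(b a^2 b a) = tr(a) tr(b a b a) - tr(b a b)  (reduce the a square) = x*z^2 - y*z - x
so tr(a b a^-1 b a) = tr(b a^2 b) tr(a) - tr(b a^2 b a)  (eliminate a^-1) = x^2*y*z - x^3 - x*y^2 - x*z^2 + y*z + 3*x
so tr(b a b a b) = tr(b) tr(a b a b) - tr(a b a)  (reduce the b square) = y*z^2 - x*z - y
tr(b a b a b a) = tr(a b) tr(a b a b) - tr(a^-1 b^-1)  (split on a) = z^3 - 3*z
tr(a b a^-1 b a b) = tr(b a b a b) tr(a) - tr(b a b a b a)  (eliminate a^-1) = x*y*z^2 - x^2*z - z^3 - x*y + 3*z
tr(b a b^-1 a b a^-1) = tr(a b a^-1 b a) tr(b) - tr(a b a^-1 b a b)  (eliminate b^-1) = x^2*y^2*z - x^3*y - x*y^3 - 2*x*y*z^2 + x^2*z + y^2*z + z^3 + 4*x*y - 3*z
tr(b a b^-1 a b) = tr(a b^2 a) tr(b) - tr(a b^2 a b)  (eliminate b^-1) = x*y^2*z - x^2*y - y^3 - y*z^2 + x*z + 3*y
tr(a b^3 a) = tr(b) tr(a^2 b^2) - tr(a^2 b)  (reduce the b square) = x*y^2*z - x^2*y - y^3 - x*z + 3*y
so tr(a b^3 a b) = tr(b) tr(a b a b^2) - tr(a b a b)  (reduce the b square) = y^2*z^2 - x*y*z - y^2 - z^2 + 2
tr(b^2 a b^-1 a b) = tr(a b^3 a) tr(b) - tr(a b^3 a b)  (eliminate b^-1) = x*y^3*z - x^2*y^2 - y^4 - y^2*z^2 + 4*y^2 + z^2 - 2
tr(a^2 b a) = tr(a) tr(b a^2) - tr(b a)  (reduce the a square) = x^2*z - x*y - z
so tr(a b a b^2 a) = tr(b) tr(a^2 b a b) - tr(a^2 b a)  (reduce the b square) = x*y*z^2 - x^2*z - y^2*z + z
reduce: tr(a b a b^2 a b) = tr(b) tr(a b a b a b) - tr(a b a b a)  (reduce the b square) = y*z^3 - x*z^2 - 2*y*z + x
so tr(b^2 a b^-1 a b a) = tr(a b a b^2 a) tr(b) - tr(a b a b^2 a b)  (eliminate b^-1) = x*y^2*z^2 - x^2*y*z - y^3*z - y*z^3 + x*z^2 + 3*y*z - x
reduce: tr(b a b^-1 a b a^-1 b) = tr(b^2 a b^-1 a b) tr(a) - tr(b^2 a b^-1 a b a)  (eliminate a^-1) = x^2*y^3*z - x^3*y^2 - x*y^4 - 2*x*y^2*z^2 + x^2*y*z + y^3*z + y*z^3 + 4*x*y^2 - 3*y*z - x
assemble the triple (tr(r) - 2; tr(r a) - x; tr(r b) - y)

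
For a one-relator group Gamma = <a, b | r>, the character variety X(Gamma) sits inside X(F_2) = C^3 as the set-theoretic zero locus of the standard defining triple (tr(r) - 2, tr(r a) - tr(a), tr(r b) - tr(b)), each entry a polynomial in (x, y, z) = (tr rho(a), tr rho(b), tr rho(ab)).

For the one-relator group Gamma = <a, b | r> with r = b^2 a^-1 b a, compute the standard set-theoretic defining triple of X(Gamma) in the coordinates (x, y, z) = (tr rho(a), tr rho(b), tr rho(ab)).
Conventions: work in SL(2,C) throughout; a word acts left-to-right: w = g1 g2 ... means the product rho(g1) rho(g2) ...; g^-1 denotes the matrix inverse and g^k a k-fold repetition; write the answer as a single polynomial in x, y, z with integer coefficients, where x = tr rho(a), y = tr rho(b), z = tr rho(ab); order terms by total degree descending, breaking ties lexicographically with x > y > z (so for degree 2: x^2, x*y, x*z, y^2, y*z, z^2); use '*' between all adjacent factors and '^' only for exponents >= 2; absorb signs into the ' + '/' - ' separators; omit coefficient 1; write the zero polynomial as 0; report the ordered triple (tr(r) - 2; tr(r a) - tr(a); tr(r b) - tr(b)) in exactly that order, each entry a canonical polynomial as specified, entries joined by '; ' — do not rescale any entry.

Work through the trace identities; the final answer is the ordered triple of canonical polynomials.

x*y^2*z - x^2*y - y*z^2 + y - 2; x^2*y^2*z - x^3*y - x*y^3 - x*y*z^2 + y^2*z + 3*x*y - x - z; x*y^3*z - x^2*y^2 - y^2*z^2 - x*y*z + x^2 + y^2 + z^2 - y - 2

and trace(b a b) = trace(b) trace(a b) - trace(a)   [square of b] = y*z - x
and trace(b a b^2) = trace(b) trace(b a b) - trace(b a)   [square of b] = y^2*z - x*y - z
trace(a b a b) = trace(b a) trace(b a) - trace(1)   [split at a repeated b] = z^2 - 2
trace(a b a) = trace(a) trace(b a) - trace(b)   [square of a] = x*z - y
trace(b a b^2 a) = trace(b) trace(a b a b) - trace(a b a)   [square of b] = y*z^2 - x*z - y
next, trace(b^2 a^-1 b a) = trace(b a b^2) trace(a) - trace(b a b^2 a)   [inverse elimination on a] = x*y^2*z - x^2*y - y*z^2 + y
and trace(a^2) = trace(a) trace(a) - trace(1) = x^2 - 2
trace(a^2 b^2) = trace(b) trace(a^2 b) - trace(a^2) = x*y*z - x^2 - y^2 + 2
trace(b a^2 b^2) = trace(b) trace(a^2 b^2) - trace(a^2 b) = x*y^2*z - x^2*y - y^3 - x*z + 3*y
trace(b a^2 b^2 a) = trace(a) trace(b^2 a b a) - trace(b^2 a b) = x*y*z^2 - x^2*z - y^2*z + z
trace(b^2 a^-1 b a^2) = trace(b a^2 b^2) trace(a) - trace(b a^2 b^2 a) = x^2*y^2*z - x^3*y - x*y^3 - x*y*z^2 + y^2*z + 3*x*y - z
trace(b a b^3) = trace(b) trace(b^2 a b) - trace(b^2 a) = y^3*z - x*y^2 - 2*y*z + x
and trace(b a b^3 a) = trace(b) trace(b a b a b) - trace(b a b a) = y^2*z^2 - x*y*z - y^2 - z^2 + 2
and trace(b^2 a^-1 b a b) = trace(b a b^3) trace(a) - trace(b a b^3 a) = x*y^3*z - x^2*y^2 - y^2*z^2 - x*y*z + x^2 + y^2 + z^2 - 2
assemble the triple (trace(r) - 2; trace(r a) - x; trace(r b) - y)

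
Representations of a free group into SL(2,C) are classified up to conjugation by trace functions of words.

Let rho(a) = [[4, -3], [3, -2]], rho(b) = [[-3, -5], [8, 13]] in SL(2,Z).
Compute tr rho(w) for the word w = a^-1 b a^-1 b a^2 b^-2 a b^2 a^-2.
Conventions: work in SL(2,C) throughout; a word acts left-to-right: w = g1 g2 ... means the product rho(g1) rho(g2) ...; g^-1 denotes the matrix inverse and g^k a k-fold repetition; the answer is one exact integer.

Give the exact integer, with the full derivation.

-39756549982

rho(a^-1) = [[-2, 3], [-3, 4]]
... * rho(b) = [[-3, -5], [8, 13]]  ->  [[30, 49], [41, 67]]
... * rho(a^-1) = [[-2, 3], [-3, 4]]  ->  [[-207, 286], [-283, 391]]
... * rho(b) = [[-3, -5], [8, 13]]  ->  [[2909, 4753], [3977, 6498]]
... * rho(a) = [[4, -3], [3, -2]]  ->  [[25895, -18233], [35402, -24927]]
... * rho(a) = [[4, -3], [3, -2]]  ->  [[48881, -41219], [66827, -56352]]
... * rho(b^-1) = [[13, 5], [-8, -3]]  ->  [[965205, 368062], [1319567, 503191]]
... * rho(b^-1) = [[13, 5], [-8, -3]]  ->  [[9603169, 3721839], [13128843, 5088262]]
... * rho(a) = [[4, -3], [3, -2]]  ->  [[49578193, -36253185], [67780158, -49563053]]
... * rho(b) = [[-3, -5], [8, 13]]  ->  [[-438760059, -719182370], [-599844898, -983220479]]
... * rho(b) = [[-3, -5], [8, 13]]  ->  [[-4437178783, -7155570515], [-6066229138, -9782641737]]
... * rho(a^-1) = [[-2, 3], [-3, 4]]  ->  [[30341069111, -41933818409], [41480383487, -57329254362]]
... * rho(a^-1) = [[-2, 3], [-3, 4]]  ->  [[65119317005, -76712066303], [89026996112, -104875866987]]
tr = 65119317005 + -104875866987 = -39756549982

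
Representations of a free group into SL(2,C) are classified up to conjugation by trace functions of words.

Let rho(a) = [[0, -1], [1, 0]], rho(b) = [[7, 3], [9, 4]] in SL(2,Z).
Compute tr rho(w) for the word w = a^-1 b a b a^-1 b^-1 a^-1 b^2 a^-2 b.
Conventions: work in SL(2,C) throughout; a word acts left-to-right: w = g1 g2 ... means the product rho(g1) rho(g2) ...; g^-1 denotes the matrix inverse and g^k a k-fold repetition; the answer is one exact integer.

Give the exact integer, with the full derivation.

-646801

rho(a^-1) = [[0, 1], [-1, 0]]
... * rho(b) = [[7, 3], [9, 4]]  ->  [[9, 4], [-7, -3]]
... * rho(a) = [[0, -1], [1, 0]]  ->  [[4, -9], [-3, 7]]
... * rho(b) = [[7, 3], [9, 4]]  ->  [[-53, -24], [42, 19]]
... * rho(a^-1) = [[0, 1], [-1, 0]]  ->  [[24, -53], [-19, 42]]
... * rho(b^-1) = [[4, -3], [-9, 7]]  ->  [[573, -443], [-454, 351]]
... * rho(a^-1) = [[0, 1], [-1, 0]]  ->  [[443, 573], [-351, -454]]
... * rho(b) = [[7, 3], [9, 4]]  ->  [[8258, 3621], [-6543, -2869]]
... * rho(b) = [[7, 3], [9, 4]]  ->  [[90395, 39258], [-71622, -31105]]
... * rho(a^-1) = [[0, 1], [-1, 0]]  ->  [[-39258, 90395], [31105, -71622]]
... * rho(a^-1) = [[0, 1], [-1, 0]]  ->  [[-90395, -39258], [71622, 31105]]
... * rho(b) = [[7, 3], [9, 4]]  ->  [[-986087, -428217], [781299, 339286]]
tr = -986087 + 339286 = -646801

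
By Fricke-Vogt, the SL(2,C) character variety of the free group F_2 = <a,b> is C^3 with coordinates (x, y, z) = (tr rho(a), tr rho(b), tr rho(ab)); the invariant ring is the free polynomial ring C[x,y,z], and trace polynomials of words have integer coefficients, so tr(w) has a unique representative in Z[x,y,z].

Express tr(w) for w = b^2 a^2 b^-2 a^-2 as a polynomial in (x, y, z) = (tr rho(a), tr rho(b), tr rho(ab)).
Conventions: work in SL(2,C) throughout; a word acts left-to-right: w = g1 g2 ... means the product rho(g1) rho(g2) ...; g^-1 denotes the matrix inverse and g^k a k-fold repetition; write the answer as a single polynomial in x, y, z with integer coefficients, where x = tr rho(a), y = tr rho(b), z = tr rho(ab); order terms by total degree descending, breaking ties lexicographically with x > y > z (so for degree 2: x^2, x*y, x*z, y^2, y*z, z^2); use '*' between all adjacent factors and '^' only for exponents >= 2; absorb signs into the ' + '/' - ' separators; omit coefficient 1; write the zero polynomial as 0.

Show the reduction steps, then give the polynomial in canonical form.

-x^3*y^3*z + x^4*y^2 + x^2*y^4 + x^2*y^2*z^2 - 4*x^2*y^2 + 2

tr(b^2 a) = tr(b) tr(a b) - tr(a)   [square of b] = y*z - x
tr(b^2) = tr(b) tr(b) - tr(1)   [square of b] = y^2 - 2
tr(b a^2 b) = tr(a) tr(b^2 a) - tr(b^2)   [square of a] = x*y*z - x^2 - y^2 + 2
tr(b a^2) = tr(a) tr(b a) - tr(b)   [square of a] = x*z - y
tr(b^2 a^2 b) = tr(b) tr(b a^2 b) - tr(b a^2)   [square of b] = x*y^2*z - x^2*y - y^3 - x*z + 3*y
tr(a b a b) = tr(a b) tr(a b) - tr(1)   [split at a repeated a] = z^2 - 2
tr(b a b^2 a) = tr(b) tr(a b a b) - tr(a b a)   [square of b] = y*z^2 - x*z - y
tr(b a b^2) = tr(b) tr(b a b) - tr(b a)   [square of b] = y^2*z - x*y - z
tr(b^2 a^2 b a) = tr(a) tr(b a b^2 a) - tr(b a b^2)   [square of a] = x*y*z^2 - x^2*z - y^2*z + z
tr(a^-1 b^2 a^2 b) = tr(b^2 a^2 b) tr(a) - tr(b^2 a^2 b a)   [inverse elimination on a] = x^2*y^2*z - x^3*y - x*y^3 - x*y*z^2 + y^2*z + 3*x*y - z
tr(b^2 a^2 b^-1 a^-1) = tr(a^-1 b^2 a^2) tr(b) - tr(a^-1 b^2 a^2 b)   [inverse elimination on b] = -x^2*y^2*z + x^3*y + x*y^3 + x*y*z^2 - 4*x*y + z
tr(b^-1 a^-2 b^2 a^2) = tr(b^2 a^2 b^-1 a^-1) tr(a) - tr(b^2 a^2 b^-1)   [inverse elimination on a] = -x^3*y^2*z + x^4*y + x^2*y^3 + x^2*y*z^2 - 4*x^2*y + y
tr(b^2 a^2 b^-2 a^-2) = tr(b^-1 a^-2 b^2 a^2) tr(b) - tr(b^-1 a^-2 b^2 a^2 b)   [inverse elimination on b] = -x^3*y^3*z + x^4*y^2 + x^2*y^4 + x^2*y^2*z^2 - 4*x^2*y^2 + 2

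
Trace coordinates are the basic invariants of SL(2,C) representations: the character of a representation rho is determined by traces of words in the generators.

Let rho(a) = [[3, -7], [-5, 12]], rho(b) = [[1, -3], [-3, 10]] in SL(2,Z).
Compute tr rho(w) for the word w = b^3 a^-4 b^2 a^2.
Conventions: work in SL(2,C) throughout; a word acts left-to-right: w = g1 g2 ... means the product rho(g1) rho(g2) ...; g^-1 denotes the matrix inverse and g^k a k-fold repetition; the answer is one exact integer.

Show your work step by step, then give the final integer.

rho(b) = [[1, -3], [-3, 10]]
... * rho(b) = [[1, -3], [-3, 10]]  ->  [[10, -33], [-33, 109]]
... * rho(b) = [[1, -3], [-3, 10]]  ->  [[109, -360], [-360, 1189]]
... * rho(a^-1) = [[12, 7], [5, 3]]  ->  [[-492, -317], [1625, 1047]]
... * rho(a^-1) = [[12, 7], [5, 3]]  ->  [[-7489, -4395], [24735, 14516]]
... * rho(a^-1) = [[12, 7], [5, 3]]  ->  [[-111843, -65608], [369400, 216693]]
... * rho(a^-1) = [[12, 7], [5, 3]]  ->  [[-1670156, -979725], [5516265, 3235879]]
... * rho(b) = [[1, -3], [-3, 10]]  ->  [[1269019, -4786782], [-4191372, 15809995]]
... * rho(b) = [[1, -3], [-3, 10]]  ->  [[15629365, -51674877], [-51621357, 170674066]]
... * rho(a) = [[3, -7], [-5, 12]]  ->  [[305262480, -729504079], [-1008234401, 2409438291]]
... * rho(a) = [[3, -7], [-5, 12]]  ->  [[4563307835, -10890886308], [-15071894658, 35970900299]]
tr = 4563307835 + 35970900299 = 40534208134

40534208134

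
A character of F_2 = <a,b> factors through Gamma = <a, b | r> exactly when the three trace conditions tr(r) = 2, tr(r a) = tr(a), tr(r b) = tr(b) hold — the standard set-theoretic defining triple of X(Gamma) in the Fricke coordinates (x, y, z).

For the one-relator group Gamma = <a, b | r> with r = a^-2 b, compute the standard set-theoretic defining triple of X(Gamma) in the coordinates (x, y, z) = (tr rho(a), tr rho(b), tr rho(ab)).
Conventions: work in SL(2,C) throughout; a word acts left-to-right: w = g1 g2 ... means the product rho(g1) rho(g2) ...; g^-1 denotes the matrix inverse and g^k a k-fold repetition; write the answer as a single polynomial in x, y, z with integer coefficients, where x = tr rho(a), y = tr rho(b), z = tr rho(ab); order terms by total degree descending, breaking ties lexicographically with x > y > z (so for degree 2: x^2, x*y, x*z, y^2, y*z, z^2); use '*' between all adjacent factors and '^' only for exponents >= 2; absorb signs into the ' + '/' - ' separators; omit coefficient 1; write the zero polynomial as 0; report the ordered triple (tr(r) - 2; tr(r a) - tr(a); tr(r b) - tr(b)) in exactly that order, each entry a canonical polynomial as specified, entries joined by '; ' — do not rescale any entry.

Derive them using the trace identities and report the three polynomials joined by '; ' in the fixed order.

x^2*y - x*z - y - 2; x*y - x - z; x^2*y^2 - x*y*z - x^2 - y^2 - y + 2

reduce: tr(a^-1 b) = tr(b) tr(a) - tr(b a)   [inverse elimination on a] = x*y - z
tr(a^-2 b) = tr(a^-1 b) tr(a) - tr(a^-1 b a)   [inverse elimination on a] = x^2*y - x*z - y
so tr(b^2) = tr(b) tr(b) - tr(1)  (reduce the b square) = y^2 - 2
so tr(b^2 a) = tr(b) tr(a b) - tr(a)  (reduce the b square) = y*z - x
tr(b^2 a^-1) = tr(b^2) tr(a) - tr(b^2 a)  (eliminate a^-1) = x*y^2 - y*z - x
tr(a^-2 b^2) = tr(b^2 a^-1) tr(a) - tr(b^2)  (eliminate a^-1) = x^2*y^2 - x*y*z - x^2 - y^2 + 2
assemble the triple (tr(r) - 2; tr(r a) - x; tr(r b) - y)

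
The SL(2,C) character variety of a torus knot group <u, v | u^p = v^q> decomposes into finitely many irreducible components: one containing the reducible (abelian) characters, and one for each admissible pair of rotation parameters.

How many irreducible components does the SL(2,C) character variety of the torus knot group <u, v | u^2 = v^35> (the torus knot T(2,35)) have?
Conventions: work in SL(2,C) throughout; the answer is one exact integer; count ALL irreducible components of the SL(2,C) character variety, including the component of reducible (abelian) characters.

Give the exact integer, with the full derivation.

18

In the torus knot group T(2,35), u^2 = v^35 is central, so an irreducible representation sends it to +I or -I (Schur).
On an irreducible component, tr(u) is locked at 2*cos(pi*alpha/2) for some alpha in 1..1, and tr(v) at 2*cos(pi*beta/35) for some beta in 1..34.
The two central values (-1)^alpha I and (-1)^beta I must be the same matrix, so alpha and beta share a parity.
Enumerate parity-matched pairs: 1*17 odd-odd plus 0*17 even-even gives 17.
That is 17 components of irreducible characters, and with the reducible (abelian) component the total is 18.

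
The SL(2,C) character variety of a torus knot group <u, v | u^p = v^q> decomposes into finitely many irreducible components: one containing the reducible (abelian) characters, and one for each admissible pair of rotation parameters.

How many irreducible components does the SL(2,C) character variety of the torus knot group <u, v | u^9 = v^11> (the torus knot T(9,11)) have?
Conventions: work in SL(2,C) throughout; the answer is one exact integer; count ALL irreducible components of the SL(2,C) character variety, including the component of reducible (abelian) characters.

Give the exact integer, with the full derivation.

For T(9,11): irreducibility forces the central element u^9 = v^11 to one of +I, -I.
This locks tr(u) to 2*cos(pi*alpha/9), alpha in 1..8, and tr(v) to 2*cos(pi*beta/11), beta in 1..10, on each component of irreducible characters.
Consistency of u^9 = (-1)^alpha I with v^11 = (-1)^beta I forces alpha = beta (mod 2).
Enumerate parity-matched pairs: 4*5 odd-odd plus 4*5 even-even gives 40.
components with irreducible characters: 40; plus the single component of reducible (abelian) characters: total 41.

41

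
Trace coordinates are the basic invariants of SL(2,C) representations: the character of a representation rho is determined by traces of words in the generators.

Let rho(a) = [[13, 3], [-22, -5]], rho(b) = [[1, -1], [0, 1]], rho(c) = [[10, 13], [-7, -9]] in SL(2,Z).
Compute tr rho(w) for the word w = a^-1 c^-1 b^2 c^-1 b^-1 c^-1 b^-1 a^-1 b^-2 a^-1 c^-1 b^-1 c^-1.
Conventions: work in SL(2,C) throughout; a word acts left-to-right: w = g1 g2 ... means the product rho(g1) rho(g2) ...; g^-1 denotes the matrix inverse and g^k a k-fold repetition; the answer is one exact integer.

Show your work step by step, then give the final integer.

-1309682203

rho(a^-1) = [[-5, -3], [22, 13]]
... * rho(c^-1) = [[-9, -13], [7, 10]]  ->  [[24, 35], [-107, -156]]
... * rho(b) = [[1, -1], [0, 1]]  ->  [[24, 11], [-107, -49]]
... * rho(b) = [[1, -1], [0, 1]]  ->  [[24, -13], [-107, 58]]
... * rho(c^-1) = [[-9, -13], [7, 10]]  ->  [[-307, -442], [1369, 1971]]
... * rho(b^-1) = [[1, 1], [0, 1]]  ->  [[-307, -749], [1369, 3340]]
... * rho(c^-1) = [[-9, -13], [7, 10]]  ->  [[-2480, -3499], [11059, 15603]]
... * rho(b^-1) = [[1, 1], [0, 1]]  ->  [[-2480, -5979], [11059, 26662]]
... * rho(a^-1) = [[-5, -3], [22, 13]]  ->  [[-119138, -70287], [531269, 313429]]
... * rho(b^-1) = [[1, 1], [0, 1]]  ->  [[-119138, -189425], [531269, 844698]]
... * rho(b^-1) = [[1, 1], [0, 1]]  ->  [[-119138, -308563], [531269, 1375967]]
... * rho(a^-1) = [[-5, -3], [22, 13]]  ->  [[-6192696, -3653905], [27614929, 16293764]]
... * rho(c^-1) = [[-9, -13], [7, 10]]  ->  [[30156929, 43965998], [-134478013, -196056437]]
... * rho(b^-1) = [[1, 1], [0, 1]]  ->  [[30156929, 74122927], [-134478013, -330534450]]
... * rho(c^-1) = [[-9, -13], [7, 10]]  ->  [[247448128, 349189193], [-1103439033, -1557130331]]
tr = 247448128 + -1557130331 = -1309682203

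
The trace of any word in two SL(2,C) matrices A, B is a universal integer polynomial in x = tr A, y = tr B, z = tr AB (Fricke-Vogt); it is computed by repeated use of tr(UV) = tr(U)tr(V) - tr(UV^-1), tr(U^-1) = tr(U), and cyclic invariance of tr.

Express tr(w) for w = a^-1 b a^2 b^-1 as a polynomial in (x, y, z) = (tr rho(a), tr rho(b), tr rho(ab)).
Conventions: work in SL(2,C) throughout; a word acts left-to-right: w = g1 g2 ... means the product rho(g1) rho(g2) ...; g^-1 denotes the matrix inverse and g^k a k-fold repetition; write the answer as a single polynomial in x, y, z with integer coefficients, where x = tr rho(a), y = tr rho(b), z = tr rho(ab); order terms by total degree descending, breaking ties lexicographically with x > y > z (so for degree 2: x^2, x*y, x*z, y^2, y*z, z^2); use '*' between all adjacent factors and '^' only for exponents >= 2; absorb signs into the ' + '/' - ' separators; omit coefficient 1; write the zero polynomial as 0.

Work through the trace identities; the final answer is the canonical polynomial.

-x^2*y*z + x^3 + x*y^2 + x*z^2 - 3*x

tr(a^2) = tr(a) tr(a) - tr(1) = x^2 - 2
so tr(b a^2) = tr(a) tr(b a) - tr(b) = x*z - y
tr(a b a^2) = tr(a) tr(b a^2) - tr(b a) = x^2*z - x*y - z
tr(b a b a) = tr(a b) tr(a b) - tr(1)   [split at repeated a] = z^2 - 2
tr(b a b) = tr(b) tr(a b) - tr(a) = y*z - x
reduce: tr(a b a^2 b) = tr(a) tr(b a b a) - tr(b a b) = x*z^2 - y*z - x
tr(b a^2 b^-1 a) = tr(a b a^2) tr(b) - tr(a b a^2 b) = x^2*y*z - x*y^2 - x*z^2 + x
so tr(a^-1 b a^2 b^-1) = tr(b a^2 b^-1) tr(a) - tr(b a^2 b^-1 a) = -x^2*y*z + x^3 + x*y^2 + x*z^2 - 3*x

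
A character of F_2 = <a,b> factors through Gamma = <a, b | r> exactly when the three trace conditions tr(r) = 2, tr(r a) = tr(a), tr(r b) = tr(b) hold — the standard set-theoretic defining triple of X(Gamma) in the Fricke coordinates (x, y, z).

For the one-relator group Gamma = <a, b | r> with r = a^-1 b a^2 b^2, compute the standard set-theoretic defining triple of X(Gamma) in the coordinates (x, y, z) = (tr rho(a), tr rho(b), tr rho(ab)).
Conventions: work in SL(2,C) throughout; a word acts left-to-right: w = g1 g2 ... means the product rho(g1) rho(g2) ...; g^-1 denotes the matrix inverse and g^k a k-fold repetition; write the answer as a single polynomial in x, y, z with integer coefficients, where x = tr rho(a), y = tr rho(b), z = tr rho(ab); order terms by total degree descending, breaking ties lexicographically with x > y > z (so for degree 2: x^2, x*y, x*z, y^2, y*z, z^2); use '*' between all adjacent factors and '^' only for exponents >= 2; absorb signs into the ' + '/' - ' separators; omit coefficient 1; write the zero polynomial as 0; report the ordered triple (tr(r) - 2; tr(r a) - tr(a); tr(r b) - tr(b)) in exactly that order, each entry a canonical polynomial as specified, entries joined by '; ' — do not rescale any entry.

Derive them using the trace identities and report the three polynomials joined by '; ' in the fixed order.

trace(b^2 a) = trace(b) * trace(a b) - trace(a)  (reduce the b square) = y*z - x
reduce: trace(b^2) = trace(b) * trace(b) - trace(1)  (reduce the b square) = y^2 - 2
trace(b a^2 b) = trace(a) * trace(b^2 a) - trace(b^2)  (reduce the a square) = x*y*z - x^2 - y^2 + 2
trace(b a^2) = trace(a) * trace(b a) - trace(b)  (reduce the a square) = x*z - y
trace(b a^2 b^2) = trace(b) * trace(b a^2 b) - trace(b a^2)  (reduce the b square) = x*y^2*z - x^2*y - y^3 - x*z + 3*y
trace(b a b a) = trace(b a) * trace(b a) - trace(1)  (split on b) = z^2 - 2
so trace(a b a^2 b) = trace(a) * trace(b a b a) - trace(b a b)  (reduce the a square) = x*z^2 - y*z - x
reduce: trace(a b a^2) = trace(a) * trace(a b a) - trace(a b)  (reduce the a square) = x^2*z - x*y - z
reduce: trace(b a^2 b^2 a) = trace(b) * trace(a b a^2 b) - trace(a b a^2)  (reduce the b square) = x*y*z^2 - x^2*z - y^2*z + z
trace(a^-1 b a^2 b^2) = trace(b a^2 b^2) * trace(a) - trace(b a^2 b^2 a)  (eliminate a^-1) = x^2*y^2*z - x^3*y - x*y^3 - x*y*z^2 + y^2*z + 3*x*y - z
trace(b a^2 b^3) = trace(b) * trace(a^2 b^3) - trace(a^2 b^2) = x*y^3*z - x^2*y^2 - y^4 - 2*x*y*z + x^2 + 4*y^2 - 2
reduce: trace(b a^2 b^3 a) = trace(b) * trace(b a b a^2 b) - trace(b a b a^2) = x*y^2*z^2 - x^2*y*z - y^3*z - x*z^2 + 2*y*z + x
trace(a^-1 b a^2 b^3) = trace(b a^2 b^3) * trace(a) - trace(b a^2 b^3 a) = x^2*y^3*z - x^3*y^2 - x*y^4 - x*y^2*z^2 - x^2*y*z + y^3*z + x^3 + 4*x*y^2 + x*z^2 - 2*y*z - 3*x
assemble the triple (trace(r) - 2; trace(r a) - x; trace(r b) - y)

x^2*y^2*z - x^3*y - x*y^3 - x*y*z^2 + y^2*z + 3*x*y - z - 2; x*y^2*z - x^2*y - y^3 - x*z - x + 3*y; x^2*y^3*z - x^3*y^2 - x*y^4 - x*y^2*z^2 - x^2*y*z + y^3*z + x^3 + 4*x*y^2 + x*z^2 - 2*y*z - 3*x - y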